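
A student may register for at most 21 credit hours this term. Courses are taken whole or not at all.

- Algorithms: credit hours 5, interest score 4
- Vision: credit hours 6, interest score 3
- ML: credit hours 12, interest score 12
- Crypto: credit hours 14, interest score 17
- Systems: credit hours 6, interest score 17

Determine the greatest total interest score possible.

Algorithms + Vision + Systems: credit hours 5 + 6 + 6 = 17 ≤ 21, interest score 4 + 3 + 17 = 24.
ML + Systems: credit hours 12 + 6 = 18 ≤ 21, interest score 12 + 17 = 29.
Crypto + Systems: credit hours 14 + 6 = 20 ≤ 21, interest score 17 + 17 = 34.
Best is Crypto and Systems with total interest score 34.

34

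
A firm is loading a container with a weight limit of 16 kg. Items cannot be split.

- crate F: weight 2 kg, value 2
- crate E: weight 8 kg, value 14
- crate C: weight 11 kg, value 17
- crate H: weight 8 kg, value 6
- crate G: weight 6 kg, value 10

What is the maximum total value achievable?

crate F + crate E + crate G: weight 2 + 8 + 6 = 16 ≤ 16, value 2 + 14 + 10 = 26.
crate E + crate H: weight 8 + 8 = 16 ≤ 16, value 14 + 6 = 20.
crate E + crate G: weight 8 + 6 = 14 ≤ 16, value 14 + 10 = 24.
Best is crate F, crate E, and crate G with total value 26.

26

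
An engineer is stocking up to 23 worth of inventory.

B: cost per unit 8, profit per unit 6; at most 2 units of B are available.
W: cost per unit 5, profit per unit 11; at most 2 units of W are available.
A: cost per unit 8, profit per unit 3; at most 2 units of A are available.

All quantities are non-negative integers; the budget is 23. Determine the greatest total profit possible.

28

This is a bounded integer knapsack.
W has the best ratio (11/5); taking only W gives at most 2×11 = 22 (stopped by the supply cap of 2).
Mixing does better — 1×B and 2×W: cost 18 ≤ 23, profit 1·6 + 2·11 = 28.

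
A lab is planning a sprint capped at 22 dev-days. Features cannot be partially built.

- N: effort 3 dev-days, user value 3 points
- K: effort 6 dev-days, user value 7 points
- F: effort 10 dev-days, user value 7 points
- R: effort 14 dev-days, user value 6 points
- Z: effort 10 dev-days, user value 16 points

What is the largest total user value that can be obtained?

26

K + Z: effort 6 + 10 = 16 ≤ 22, user value 7 + 16 = 23.
N + K + Z: effort 3 + 6 + 10 = 19 ≤ 22, user value 3 + 7 + 16 = 26.
Best is N, K, and Z with total user value 26.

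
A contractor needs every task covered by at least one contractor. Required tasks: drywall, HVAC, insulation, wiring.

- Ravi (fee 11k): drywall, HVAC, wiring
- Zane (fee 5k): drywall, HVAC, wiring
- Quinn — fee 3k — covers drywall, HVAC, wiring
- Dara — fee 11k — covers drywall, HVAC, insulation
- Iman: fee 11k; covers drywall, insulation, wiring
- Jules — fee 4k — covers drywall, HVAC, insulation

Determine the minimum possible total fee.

7

This is an integer covering problem.
Choose Quinn and Jules: together they cover drywall, HVAC, insulation, wiring — every task.
Total fee: 3 + 4 = 7.
No cover costs less than 7.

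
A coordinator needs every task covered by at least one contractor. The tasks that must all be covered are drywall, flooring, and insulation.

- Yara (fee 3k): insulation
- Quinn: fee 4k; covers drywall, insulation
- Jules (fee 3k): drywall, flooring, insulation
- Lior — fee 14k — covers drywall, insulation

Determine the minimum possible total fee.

3

Jules alone covers drywall, flooring, insulation — every task.
Total fee: 3.
No cover costs less than 3.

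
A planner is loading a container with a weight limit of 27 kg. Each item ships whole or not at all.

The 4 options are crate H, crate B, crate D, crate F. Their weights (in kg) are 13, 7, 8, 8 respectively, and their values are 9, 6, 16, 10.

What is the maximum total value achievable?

32

Allowing fractional choices, the relaxed optimum would be about 34.8, but items are indivisible.
crate D + crate F: weight 8 + 8 = 16 ≤ 27, value 16 + 10 = 26.
crate B + crate D + crate F: weight 7 + 8 + 8 = 23 ≤ 27, value 6 + 16 + 10 = 32.
Best is crate B, crate D, and crate F with total value 32.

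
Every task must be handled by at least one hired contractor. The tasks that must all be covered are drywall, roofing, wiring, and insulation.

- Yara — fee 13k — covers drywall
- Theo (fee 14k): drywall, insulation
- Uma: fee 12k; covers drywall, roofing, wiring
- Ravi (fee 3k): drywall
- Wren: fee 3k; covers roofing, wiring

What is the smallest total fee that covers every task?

This is an integer covering problem.
The greedy cost-per-new-task heuristic would pick Wren, Ravi, and Theo for 20, but a cheaper cover exists.
Choose Theo and Wren: together they cover drywall, roofing, wiring, insulation — every task.
Total fee: 14 + 3 = 17.
No cover costs less than 17.

17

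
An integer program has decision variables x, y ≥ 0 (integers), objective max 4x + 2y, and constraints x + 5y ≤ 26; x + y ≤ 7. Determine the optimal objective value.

(x,y)=(7,0): 1·7+5·0=7≤26, 1·7+1·0=7≤7, objective 28.
(x,y)=(6,1): 1·6+5·1=11≤26, 1·6+1·1=7≤7, objective 26.
Maximum is 28 at (x,y)=(7,0).

28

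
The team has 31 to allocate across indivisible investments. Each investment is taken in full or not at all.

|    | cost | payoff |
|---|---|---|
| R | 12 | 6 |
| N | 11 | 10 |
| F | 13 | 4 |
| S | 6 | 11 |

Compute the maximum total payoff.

27

Treat it as a binary knapsack problem.
Allowing fractional choices, the relaxed optimum would be about 27.6, but investments are indivisible.
N + S: cost 11 + 6 = 17 ≤ 31, payoff 10 + 11 = 21.
R + N + S: cost 12 + 11 + 6 = 29 ≤ 31, payoff 6 + 10 + 11 = 27.
N + F + S: cost 11 + 13 + 6 = 30 ≤ 31, payoff 10 + 4 + 11 = 25.
Best is R, N, and S with total payoff 27.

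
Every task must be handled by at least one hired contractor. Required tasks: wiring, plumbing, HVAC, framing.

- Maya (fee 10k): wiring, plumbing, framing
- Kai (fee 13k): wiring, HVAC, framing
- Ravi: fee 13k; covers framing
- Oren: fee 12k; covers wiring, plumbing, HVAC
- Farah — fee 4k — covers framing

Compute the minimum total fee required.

The greedy cost-per-new-task heuristic would pick Maya and Oren for 22, but a cheaper cover exists.
Choose Oren and Farah: together they cover wiring, plumbing, HVAC, framing — every task.
Total fee: 12 + 4 = 16.
No cover costs less than 16.

16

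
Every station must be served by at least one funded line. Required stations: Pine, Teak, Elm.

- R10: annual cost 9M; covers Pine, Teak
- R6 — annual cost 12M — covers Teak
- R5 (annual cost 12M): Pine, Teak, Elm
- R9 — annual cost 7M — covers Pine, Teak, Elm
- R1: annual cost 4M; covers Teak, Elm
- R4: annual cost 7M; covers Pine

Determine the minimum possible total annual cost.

This is an integer covering problem.
R9 alone covers Pine, Teak, Elm — every station.
Total annual cost: 7.

7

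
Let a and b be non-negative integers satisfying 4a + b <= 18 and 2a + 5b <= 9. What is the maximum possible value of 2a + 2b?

8

Relaxing integrality, the LP optimum is 9.00 at (a,b) = (4.5, 0), which is not an integer point.
(a,b)=(4,0): 4·4+1·0=16≤18, 2·4+5·0=8≤9, objective 8.
(a,b)=(3,0): 4·3+1·0=12≤18, 2·3+5·0=6≤9, objective 6.
No feasible integer point exceeds 8.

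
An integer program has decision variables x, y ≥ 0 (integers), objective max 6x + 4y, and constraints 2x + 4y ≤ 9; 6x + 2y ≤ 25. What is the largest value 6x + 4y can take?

(x,y)=(4,0): 2·4+4·0=8≤9, 6·4+2·0=24≤25, objective 24.
(x,y)=(3,0): 2·3+4·0=6≤9, 6·3+2·0=18≤25, objective 18.
No feasible integer point exceeds 24.

24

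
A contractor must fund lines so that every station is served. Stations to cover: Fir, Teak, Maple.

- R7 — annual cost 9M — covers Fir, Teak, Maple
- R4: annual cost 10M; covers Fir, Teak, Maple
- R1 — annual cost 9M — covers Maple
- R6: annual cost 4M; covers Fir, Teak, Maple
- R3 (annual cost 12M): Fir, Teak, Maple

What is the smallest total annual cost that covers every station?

4

R6 alone covers Fir, Teak, Maple — every station.
Total annual cost: 4.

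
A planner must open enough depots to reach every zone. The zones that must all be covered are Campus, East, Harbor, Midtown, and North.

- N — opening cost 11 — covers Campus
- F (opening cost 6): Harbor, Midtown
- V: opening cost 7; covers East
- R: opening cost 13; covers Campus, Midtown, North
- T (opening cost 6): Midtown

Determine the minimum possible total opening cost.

Choose F, V, and R: together they cover Campus, East, Harbor, Midtown, North — every zone.
Total opening cost: 6 + 7 + 13 = 26.
No cover costs less than 26.

26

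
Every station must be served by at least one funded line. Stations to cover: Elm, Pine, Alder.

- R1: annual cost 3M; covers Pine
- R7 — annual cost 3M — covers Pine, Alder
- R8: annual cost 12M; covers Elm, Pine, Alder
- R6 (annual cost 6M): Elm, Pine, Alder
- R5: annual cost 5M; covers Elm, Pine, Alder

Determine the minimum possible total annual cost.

5

The greedy cost-per-new-station heuristic would pick R7 and R5 for 8, but a cheaper cover exists.
R5 alone covers Elm, Pine, Alder — every station.
Total annual cost: 5.
No cover costs less than 5.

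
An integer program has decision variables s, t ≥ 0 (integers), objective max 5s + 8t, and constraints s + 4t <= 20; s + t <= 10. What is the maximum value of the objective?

59

Relaxing integrality, the LP optimum is 60.00 at (s,t) = (6.67, 3.33), which is not an integer point.
(s,t)=(7,3): 1·7+4·3=19≤20, 1·7+1·3=10≤10, objective 59.
(s,t)=(8,2): 1·8+4·2=16≤20, 1·8+1·2=10≤10, objective 56.
(s,t)=(6,3): 1·6+4·3=18≤20, 1·6+1·3=9≤10, objective 54.
(s,t)=(7,2): 1·7+4·2=15≤20, 1·7+1·2=9≤10, objective 51.
Maximum is 59 at (s,t)=(7,3).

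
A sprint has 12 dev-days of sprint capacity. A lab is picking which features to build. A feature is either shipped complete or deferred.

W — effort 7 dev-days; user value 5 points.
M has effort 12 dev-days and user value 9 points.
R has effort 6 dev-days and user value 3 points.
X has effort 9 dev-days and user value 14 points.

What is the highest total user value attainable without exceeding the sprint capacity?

14

Allowing fractional choices, the relaxed optimum would be about 16.2, but features are indivisible.
W: effort 7 ≤ 12, user value 5.
M: effort 12 ≤ 12, user value 9.
X: effort 9 ≤ 12, user value 14.
Best is X with total user value 14.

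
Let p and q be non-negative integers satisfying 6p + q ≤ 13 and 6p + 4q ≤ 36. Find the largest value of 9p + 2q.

23

The continuous relaxation peaks at (0.889, 7.67) with value 23.33; rounding to a feasible lattice point costs some objective.
(p,q)=(1,7): 6·1+1·7=13≤13, 6·1+4·7=34≤36, objective 23.
(p,q)=(1,6): 6·1+1·6=12≤13, 6·1+4·6=30≤36, objective 21.
The best lattice point is (1,7), giving 23.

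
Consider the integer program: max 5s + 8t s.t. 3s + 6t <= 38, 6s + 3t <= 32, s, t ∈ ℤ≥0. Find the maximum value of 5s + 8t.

The continuous relaxation peaks at (2.89, 4.89) with value 53.56; rounding to a feasible lattice point costs some objective.
(s,t)=(2,5): 3·2+6·5=36≤38, 6·2+3·5=27≤32, objective 50.
(s,t)=(3,4): 3·3+6·4=33≤38, 6·3+3·4=30≤32, objective 47.
(s,t)=(1,5): 3·1+6·5=33≤38, 6·1+3·5=21≤32, objective 45.
(s,t)=(2,4): 3·2+6·4=30≤38, 6·2+3·4=24≤32, objective 42.
Maximum is 50 at (s,t)=(2,5).

50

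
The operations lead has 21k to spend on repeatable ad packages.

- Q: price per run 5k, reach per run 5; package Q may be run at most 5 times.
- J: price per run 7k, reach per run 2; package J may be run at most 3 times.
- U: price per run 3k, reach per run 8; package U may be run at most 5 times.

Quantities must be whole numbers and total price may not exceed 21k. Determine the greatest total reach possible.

45

1×Q and 5×U: price 20 ≤ 21, reach 1·5 + 5·8 = 45.
5×U: price 15 ≤ 21, reach 5·8 = 40.
Best is 45.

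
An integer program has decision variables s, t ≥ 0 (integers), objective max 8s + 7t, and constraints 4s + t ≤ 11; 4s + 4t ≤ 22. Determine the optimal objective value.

The continuous relaxation peaks at (1.83, 3.67) with value 40.33; rounding to a feasible lattice point costs some objective.
(s,t)=(2,3): 4·2+1·3=11≤11, 4·2+4·3=20≤22, objective 37.
(s,t)=(1,4): 4·1+1·4=8≤11, 4·1+4·4=20≤22, objective 36.
(s,t)=(2,2): 4·2+1·2=10≤11, 4·2+4·2=16≤22, objective 30.
(s,t)=(1,3): 4·1+1·3=7≤11, 4·1+4·3=16≤22, objective 29.
The best lattice point is (2,3), giving 37.

37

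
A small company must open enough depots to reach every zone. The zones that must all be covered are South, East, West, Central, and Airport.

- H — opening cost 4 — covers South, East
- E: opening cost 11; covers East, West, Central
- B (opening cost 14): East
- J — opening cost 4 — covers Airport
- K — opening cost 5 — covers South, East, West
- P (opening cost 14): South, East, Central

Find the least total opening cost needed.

19

Choose H, E, and J: together they cover South, East, West, Central, Airport — every zone.
Total opening cost: 4 + 11 + 4 = 19.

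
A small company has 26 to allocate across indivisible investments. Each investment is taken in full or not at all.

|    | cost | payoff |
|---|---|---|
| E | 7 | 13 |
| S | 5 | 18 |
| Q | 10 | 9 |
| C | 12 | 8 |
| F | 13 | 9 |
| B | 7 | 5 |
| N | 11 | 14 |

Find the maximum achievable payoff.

45

Allowing fractional choices, the relaxed optimum would be about 47.7, but investments are indivisible.
E + S + N: cost 7 + 5 + 11 = 23 ≤ 26, payoff 13 + 18 + 14 = 45.
E + S + Q: cost 7 + 5 + 10 = 22 ≤ 26, payoff 13 + 18 + 9 = 40.
S + Q + N: cost 5 + 10 + 11 = 26 ≤ 26, payoff 18 + 9 + 14 = 41.
Best is E, S, and N with total payoff 45.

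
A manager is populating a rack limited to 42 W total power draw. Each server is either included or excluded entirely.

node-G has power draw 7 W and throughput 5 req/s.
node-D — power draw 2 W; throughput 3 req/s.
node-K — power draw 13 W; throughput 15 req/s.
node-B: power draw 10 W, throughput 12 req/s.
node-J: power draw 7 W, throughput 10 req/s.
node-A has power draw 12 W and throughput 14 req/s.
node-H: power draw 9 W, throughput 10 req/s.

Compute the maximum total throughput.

node-D + node-B + node-J + node-A + node-H: power draw 2 + 10 + 7 + 12 + 9 = 40 ≤ 42, throughput 3 + 12 + 10 + 14 + 10 = 49.
node-K + node-B + node-J + node-A: power draw 13 + 10 + 7 + 12 = 42 ≤ 42, throughput 15 + 12 + 10 + 14 = 51.
node-D + node-K + node-B + node-J + node-H: power draw 2 + 13 + 10 + 7 + 9 = 41 ≤ 42, throughput 3 + 15 + 12 + 10 + 10 = 50.
Best is node-K, node-B, node-J, and node-A with total throughput 51.

51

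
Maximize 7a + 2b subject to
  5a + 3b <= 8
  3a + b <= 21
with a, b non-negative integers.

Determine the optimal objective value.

(a,b)=(1,1): 5·1+3·1=8≤8, 3·1+1·1=4≤21, objective 9.
(a,b)=(1,0): 5·1+3·0=5≤8, 3·1+1·0=3≤21, objective 7.
(a,b)=(0,2): 5·0+3·2=6≤8, 3·0+1·2=2≤21, objective 4.
(a,b)=(0,1): 5·0+3·1=3≤8, 3·0+1·1=1≤21, objective 2.
The best lattice point is (1,1), giving 9.

9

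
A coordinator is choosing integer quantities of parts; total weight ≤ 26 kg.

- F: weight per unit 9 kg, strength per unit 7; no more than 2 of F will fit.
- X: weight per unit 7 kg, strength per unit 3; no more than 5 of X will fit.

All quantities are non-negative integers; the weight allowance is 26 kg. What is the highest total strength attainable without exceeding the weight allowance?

Take 2×F and 1×X: weight 25 ≤ 26, strength 2·7 + 1·3 = 17.
F has the best ratio (7/9) and is taken to its limit of 2; remaining capacity is filled optimally with the others.

17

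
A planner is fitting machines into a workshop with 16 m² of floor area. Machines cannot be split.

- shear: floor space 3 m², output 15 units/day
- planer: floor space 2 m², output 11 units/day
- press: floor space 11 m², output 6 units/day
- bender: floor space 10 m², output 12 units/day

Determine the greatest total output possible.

Take shear, planer, and bender: floor space 3 + 2 + 10 = 15 ≤ 16, output 15 + 11 + 12 = 38.
No other feasible combination does better.

38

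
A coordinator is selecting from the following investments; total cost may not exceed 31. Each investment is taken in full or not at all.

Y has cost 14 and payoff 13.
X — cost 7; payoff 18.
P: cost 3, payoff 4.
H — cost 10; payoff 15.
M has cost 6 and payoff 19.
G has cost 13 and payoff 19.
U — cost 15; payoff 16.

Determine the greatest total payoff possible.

60

This is an integer program with binary decision variables.
X + P + H + M: cost 7 + 3 + 10 + 6 = 26 ≤ 31, payoff 18 + 4 + 15 + 19 = 56.
X + P + M + U: cost 7 + 3 + 6 + 15 = 31 ≤ 31, payoff 18 + 4 + 19 + 16 = 57.
X + P + M + G: cost 7 + 3 + 6 + 13 = 29 ≤ 31, payoff 18 + 4 + 19 + 19 = 60.
Best is X, P, M, and G with total payoff 60.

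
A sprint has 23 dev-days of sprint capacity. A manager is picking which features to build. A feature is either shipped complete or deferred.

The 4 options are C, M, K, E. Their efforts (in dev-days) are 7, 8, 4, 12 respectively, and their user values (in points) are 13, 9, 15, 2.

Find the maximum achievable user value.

37

Take C, M, and K: effort 7 + 8 + 4 = 19 ≤ 23, user value 13 + 9 + 15 = 37.
No other feasible combination does better.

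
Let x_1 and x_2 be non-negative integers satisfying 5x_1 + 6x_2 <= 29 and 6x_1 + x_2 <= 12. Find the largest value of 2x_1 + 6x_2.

26

Relaxing integrality, the LP optimum is 29.00 at (x_1,x_2) = (0, 4.83), which is not an integer point.
(x_1,x_2)=(1,4): 5·1+6·4=29≤29, 6·1+1·4=10≤12, objective 26.
(x_1,x_2)=(0,4): 5·0+6·4=24≤29, 6·0+1·4=4≤12, objective 24.
Maximum is 26 at (x_1,x_2)=(1,4).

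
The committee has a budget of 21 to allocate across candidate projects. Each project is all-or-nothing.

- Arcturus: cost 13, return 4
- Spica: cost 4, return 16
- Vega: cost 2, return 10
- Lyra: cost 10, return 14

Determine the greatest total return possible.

Spica + Lyra: cost 4 + 10 = 14 ≤ 21, return 16 + 14 = 30.
Arcturus + Spica + Vega: cost 13 + 4 + 2 = 19 ≤ 21, return 4 + 16 + 10 = 30.
Spica + Vega + Lyra: cost 4 + 2 + 10 = 16 ≤ 21, return 16 + 10 + 14 = 40.
Best is Spica, Vega, and Lyra with total return 40.

40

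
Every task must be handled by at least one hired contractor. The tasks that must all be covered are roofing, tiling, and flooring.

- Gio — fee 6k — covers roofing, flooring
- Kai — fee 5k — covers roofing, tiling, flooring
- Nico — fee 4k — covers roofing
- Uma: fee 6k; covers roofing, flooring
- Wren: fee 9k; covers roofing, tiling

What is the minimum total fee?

Kai alone covers roofing, tiling, flooring — every task.
Total fee: 5.
No cover costs less than 5.

5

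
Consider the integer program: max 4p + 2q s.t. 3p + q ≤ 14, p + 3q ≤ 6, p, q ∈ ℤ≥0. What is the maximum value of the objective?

16

The continuous relaxation peaks at (4.5, 0.5) with value 19.00; rounding to a feasible lattice point costs some objective.
(p,q)=(4,0) is feasible, giving 16.
(p,q)=(3,1) is feasible, giving 14.
(p,q)=(3,0) is feasible, giving 12.
No feasible integer point exceeds 16.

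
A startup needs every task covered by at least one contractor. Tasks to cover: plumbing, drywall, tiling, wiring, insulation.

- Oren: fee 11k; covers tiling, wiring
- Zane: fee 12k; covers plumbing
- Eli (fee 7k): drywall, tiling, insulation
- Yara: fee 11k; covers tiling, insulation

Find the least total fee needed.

30

Choose Oren, Zane, and Eli: together they cover plumbing, drywall, tiling, wiring, insulation — every task.
Total fee: 11 + 12 + 7 = 30.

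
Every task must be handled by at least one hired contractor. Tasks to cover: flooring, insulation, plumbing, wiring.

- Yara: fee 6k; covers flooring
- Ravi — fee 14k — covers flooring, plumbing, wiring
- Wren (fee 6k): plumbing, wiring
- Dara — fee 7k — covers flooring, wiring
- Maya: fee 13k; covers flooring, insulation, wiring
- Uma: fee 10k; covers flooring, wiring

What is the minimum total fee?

The greedy cost-per-new-task heuristic would pick Wren, Yara, and Maya for 25, but a cheaper cover exists.
Choose Wren and Maya: together they cover flooring, insulation, plumbing, wiring — every task.
Total fee: 6 + 13 = 19.
No cover costs less than 19.

19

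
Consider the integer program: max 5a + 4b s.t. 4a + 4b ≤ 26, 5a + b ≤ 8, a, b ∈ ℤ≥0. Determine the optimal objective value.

24

The continuous relaxation peaks at (0.375, 6.12) with value 26.38; rounding to a feasible lattice point costs some objective.
(a,b)=(0,6): 4·0+4·6=24≤26, 5·0+1·6=6≤8, objective 24.
(a,b)=(0,5): 4·0+4·5=20≤26, 5·0+1·5=5≤8, objective 20.
Maximum is 24 at (a,b)=(0,6).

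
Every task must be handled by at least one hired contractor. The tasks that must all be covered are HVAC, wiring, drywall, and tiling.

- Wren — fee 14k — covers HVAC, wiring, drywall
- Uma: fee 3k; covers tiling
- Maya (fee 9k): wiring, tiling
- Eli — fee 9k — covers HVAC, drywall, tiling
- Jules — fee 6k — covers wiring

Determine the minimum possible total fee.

15

The greedy cost-per-new-task heuristic would pick Uma, Eli, and Jules for 18, but a cheaper cover exists.
Choose Eli and Jules: together they cover HVAC, wiring, drywall, tiling — every task.
Total fee: 9 + 6 = 15.
No cover costs less than 15.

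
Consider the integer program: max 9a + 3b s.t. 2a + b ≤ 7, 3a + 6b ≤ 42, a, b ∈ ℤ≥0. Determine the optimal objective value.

30

Relaxing integrality, the LP optimum is 31.50 at (a,b) = (3.5, 0), which is not an integer point.
(a,b)=(3,1): 2·3+1·1=7≤7, 3·3+6·1=15≤42, objective 30.
(a,b)=(3,0): 2·3+1·0=6≤7, 3·3+6·0=9≤42, objective 27.
(a,b)=(2,2): 2·2+1·2=6≤7, 3·2+6·2=18≤42, objective 24.
Maximum is 30 at (a,b)=(3,1).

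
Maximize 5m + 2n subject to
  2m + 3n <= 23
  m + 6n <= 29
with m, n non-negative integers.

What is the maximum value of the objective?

(m,n)=(11,0): 2·11+3·0=22≤23, 1·11+6·0=11≤29, objective 55.
(m,n)=(10,1): 2·10+3·1=23≤23, 1·10+6·1=16≤29, objective 52.
(m,n)=(10,0): 2·10+3·0=20≤23, 1·10+6·0=10≤29, objective 50.
The best lattice point is (11,0), giving 55.

55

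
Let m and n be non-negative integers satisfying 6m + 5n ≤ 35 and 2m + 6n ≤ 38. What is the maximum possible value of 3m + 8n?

48

Relaxing integrality, the LP optimum is 50.92 at (m,n) = (0.769, 6.08), which is not an integer point.
(m,n)=(0,6) is feasible, giving 48.
(m,n)=(1,5) is feasible, giving 43.
(m,n)=(0,5) is feasible, giving 40.
No feasible integer point exceeds 48.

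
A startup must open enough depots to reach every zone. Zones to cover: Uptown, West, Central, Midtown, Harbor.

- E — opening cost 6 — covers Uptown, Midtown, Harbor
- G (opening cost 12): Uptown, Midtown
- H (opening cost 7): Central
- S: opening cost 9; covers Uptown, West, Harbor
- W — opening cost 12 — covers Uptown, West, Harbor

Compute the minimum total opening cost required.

Choose E, H, and S: together they cover Uptown, West, Central, Midtown, Harbor — every zone.
Total opening cost: 6 + 7 + 9 = 22.
No cover costs less than 22.

22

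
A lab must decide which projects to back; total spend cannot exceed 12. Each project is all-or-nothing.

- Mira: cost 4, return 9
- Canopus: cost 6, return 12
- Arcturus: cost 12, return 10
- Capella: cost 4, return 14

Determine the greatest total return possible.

26

Take Canopus and Capella: cost 6 + 4 = 10 ≤ 12, return 12 + 14 = 26.
No other feasible combination does better.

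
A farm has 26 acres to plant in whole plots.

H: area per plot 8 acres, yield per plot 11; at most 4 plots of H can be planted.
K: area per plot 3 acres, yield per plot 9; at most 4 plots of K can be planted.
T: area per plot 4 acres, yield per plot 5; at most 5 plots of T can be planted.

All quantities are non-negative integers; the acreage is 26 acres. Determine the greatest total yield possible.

52

This is a bounded integer knapsack.
4×K and 3×T: area 24 ≤ 26, yield 4·9 + 3·5 = 51.
1×H, 4×K, and 1×T: area 24 ≤ 26, yield 1·11 + 4·9 + 1·5 = 52.
Best is 52.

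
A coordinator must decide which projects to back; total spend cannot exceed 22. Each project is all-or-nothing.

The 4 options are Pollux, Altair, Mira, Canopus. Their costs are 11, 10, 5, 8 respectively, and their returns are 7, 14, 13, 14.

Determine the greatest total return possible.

Altair + Mira: cost 10 + 5 = 15 ≤ 22, return 14 + 13 = 27.
Mira + Canopus: cost 5 + 8 = 13 ≤ 22, return 13 + 14 = 27.
Altair + Canopus: cost 10 + 8 = 18 ≤ 22, return 14 + 14 = 28.
Best is Altair and Canopus with total return 28.

28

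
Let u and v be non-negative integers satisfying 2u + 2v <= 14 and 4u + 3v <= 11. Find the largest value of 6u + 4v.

16

(u,v)=(2,1): 2·2+2·1=6≤14, 4·2+3·1=11≤11, objective 16.
(u,v)=(1,2): 2·1+2·2=6≤14, 4·1+3·2=10≤11, objective 14.
(u,v)=(2,0): 2·2+2·0=4≤14, 4·2+3·0=8≤11, objective 12.
(u,v)=(1,1): 2·1+2·1=4≤14, 4·1+3·1=7≤11, objective 10.
No feasible integer point exceeds 16.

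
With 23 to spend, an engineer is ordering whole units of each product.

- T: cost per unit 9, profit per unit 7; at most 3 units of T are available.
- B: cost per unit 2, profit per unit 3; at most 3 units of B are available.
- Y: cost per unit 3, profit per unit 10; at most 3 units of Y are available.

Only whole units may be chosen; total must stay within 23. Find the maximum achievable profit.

Y has the best ratio (10/3); taking only Y gives at most 3×10 = 30 (stopped by the supply cap of 3).
Mixing does better — 1×T, 2×B, and 3×Y: cost 22 ≤ 23, profit 1·7 + 2·3 + 3·10 = 43.

43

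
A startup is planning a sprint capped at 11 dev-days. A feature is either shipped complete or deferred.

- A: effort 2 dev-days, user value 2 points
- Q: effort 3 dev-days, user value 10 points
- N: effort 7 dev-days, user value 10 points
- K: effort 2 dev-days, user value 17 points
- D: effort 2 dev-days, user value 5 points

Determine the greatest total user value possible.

Take A, Q, K, and D: effort 2 + 3 + 2 + 2 = 9 ≤ 11, user value 2 + 10 + 17 + 5 = 34.
No other feasible combination does better.

34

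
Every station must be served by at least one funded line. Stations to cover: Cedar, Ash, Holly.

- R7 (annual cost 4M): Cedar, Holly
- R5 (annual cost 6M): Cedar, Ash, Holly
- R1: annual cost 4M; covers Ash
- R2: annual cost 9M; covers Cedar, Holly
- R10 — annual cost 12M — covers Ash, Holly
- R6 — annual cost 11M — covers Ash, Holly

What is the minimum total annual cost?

6

R5 alone covers Cedar, Ash, Holly — every station.
Total annual cost: 6.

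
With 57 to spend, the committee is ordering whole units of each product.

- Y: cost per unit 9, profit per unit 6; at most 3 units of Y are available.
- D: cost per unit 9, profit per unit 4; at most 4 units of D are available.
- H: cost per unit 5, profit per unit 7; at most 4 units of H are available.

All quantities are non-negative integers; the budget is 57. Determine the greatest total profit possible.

3×Y, 1×D, and 4×H: cost 56 ≤ 57, profit 3·6 + 1·4 + 4·7 = 50.
2×Y, 2×D, and 4×H: cost 56 ≤ 57, profit 2·6 + 2·4 + 4·7 = 48.
Best is 50.

50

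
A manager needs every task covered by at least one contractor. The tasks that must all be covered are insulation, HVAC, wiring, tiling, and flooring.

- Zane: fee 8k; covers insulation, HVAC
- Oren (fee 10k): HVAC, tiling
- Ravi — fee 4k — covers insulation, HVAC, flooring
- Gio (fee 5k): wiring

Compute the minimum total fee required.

19

Choose Oren, Ravi, and Gio: together they cover insulation, HVAC, wiring, tiling, flooring — every task.
Total fee: 10 + 4 + 5 = 19.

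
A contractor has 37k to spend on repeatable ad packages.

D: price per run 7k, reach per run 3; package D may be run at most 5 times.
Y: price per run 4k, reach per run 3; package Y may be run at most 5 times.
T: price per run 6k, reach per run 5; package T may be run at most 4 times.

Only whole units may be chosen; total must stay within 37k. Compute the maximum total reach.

This is a bounded integer knapsack.
3×Y and 4×T: price 36 ≤ 37, reach 3·3 + 4·5 = 29.
4×Y and 3×T: price 34 ≤ 37, reach 4·3 + 3·5 = 27.
Best is 29.

29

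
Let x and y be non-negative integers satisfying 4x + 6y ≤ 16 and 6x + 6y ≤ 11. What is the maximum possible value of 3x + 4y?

Relaxing integrality, the LP optimum is 7.33 at (x,y) = (0, 1.83), which is not an integer point.
(x,y)=(0,1): 4·0+6·1=6≤16, 6·0+6·1=6≤11, objective 4.
(x,y)=(1,0): 4·1+6·0=4≤16, 6·1+6·0=6≤11, objective 3.
The best lattice point is (0,1), giving 4.

4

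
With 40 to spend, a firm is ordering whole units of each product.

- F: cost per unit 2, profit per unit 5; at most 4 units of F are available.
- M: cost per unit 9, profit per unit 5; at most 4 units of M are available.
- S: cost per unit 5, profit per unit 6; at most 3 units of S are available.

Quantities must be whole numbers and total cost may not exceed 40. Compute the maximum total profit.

Take 3×F, 2×M, and 3×S: cost 39 ≤ 40, profit 3·5 + 2·5 + 3·6 = 43.
No other integer combination yields more.

43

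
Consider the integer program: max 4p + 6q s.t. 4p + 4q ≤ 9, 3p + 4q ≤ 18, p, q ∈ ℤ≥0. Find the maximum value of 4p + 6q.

(p,q)=(0,2): 4·0+4·2=8≤9, 3·0+4·2=8≤18, objective 12.
(p,q)=(1,1): 4·1+4·1=8≤9, 3·1+4·1=7≤18, objective 10.
No feasible integer point exceeds 12.

12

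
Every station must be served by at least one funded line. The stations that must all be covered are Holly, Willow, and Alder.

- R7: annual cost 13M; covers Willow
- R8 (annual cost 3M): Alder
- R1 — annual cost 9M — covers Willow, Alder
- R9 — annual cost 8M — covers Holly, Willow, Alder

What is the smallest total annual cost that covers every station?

R9 alone covers Holly, Willow, Alder — every station.
Total annual cost: 8.

8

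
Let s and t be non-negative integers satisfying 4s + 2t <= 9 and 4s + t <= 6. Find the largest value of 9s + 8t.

(s,t)=(0,4): 4·0+2·4=8≤9, 4·0+1·4=4≤6, objective 32.
(s,t)=(0,3): 4·0+2·3=6≤9, 4·0+1·3=3≤6, objective 24.
No feasible integer point exceeds 32.

32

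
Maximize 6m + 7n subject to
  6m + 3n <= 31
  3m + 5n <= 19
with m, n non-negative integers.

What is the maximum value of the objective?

Relaxing integrality, the LP optimum is 35.00 at (m,n) = (4.67, 1), which is not an integer point.
(m,n)=(3,2): 6·3+3·2=24≤31, 3·3+5·2=19≤19, objective 32.
(m,n)=(4,1): 6·4+3·1=27≤31, 3·4+5·1=17≤19, objective 31.
Maximum is 32 at (m,n)=(3,2).

32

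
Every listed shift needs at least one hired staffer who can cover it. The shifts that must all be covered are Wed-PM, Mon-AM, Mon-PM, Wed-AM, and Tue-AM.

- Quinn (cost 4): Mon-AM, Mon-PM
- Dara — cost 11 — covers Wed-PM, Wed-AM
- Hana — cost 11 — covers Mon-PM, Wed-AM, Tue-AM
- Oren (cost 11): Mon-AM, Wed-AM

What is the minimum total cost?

This is an integer covering problem.
Choose Quinn, Dara, and Hana: together they cover Wed-PM, Mon-AM, Mon-PM, Wed-AM, Tue-AM — every shift.
Total cost: 4 + 11 + 11 = 26.
No cover costs less than 26.

26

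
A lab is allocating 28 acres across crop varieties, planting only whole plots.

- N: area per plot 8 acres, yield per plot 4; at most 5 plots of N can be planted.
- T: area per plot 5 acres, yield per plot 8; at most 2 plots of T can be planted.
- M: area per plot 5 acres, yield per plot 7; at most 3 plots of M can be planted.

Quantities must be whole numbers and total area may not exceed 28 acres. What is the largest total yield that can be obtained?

2×T and 3×M: area 25 ≤ 28, yield 2·8 + 3·7 = 37.
1×N, 2×T, and 2×M: area 28 ≤ 28, yield 1·4 + 2·8 + 2·7 = 34.
Best is 37.

37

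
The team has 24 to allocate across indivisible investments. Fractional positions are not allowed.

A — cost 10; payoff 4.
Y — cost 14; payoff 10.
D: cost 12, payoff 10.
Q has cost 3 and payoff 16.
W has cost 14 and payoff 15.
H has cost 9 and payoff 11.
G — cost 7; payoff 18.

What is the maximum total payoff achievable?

Allowing fractional choices, the relaxed optimum would be about 50.4, but investments are indivisible.
Q + W + G: cost 3 + 14 + 7 = 24 ≤ 24, payoff 16 + 15 + 18 = 49.
Q + H + G: cost 3 + 9 + 7 = 19 ≤ 24, payoff 16 + 11 + 18 = 45.
Best is Q, W, and G with total payoff 49.

49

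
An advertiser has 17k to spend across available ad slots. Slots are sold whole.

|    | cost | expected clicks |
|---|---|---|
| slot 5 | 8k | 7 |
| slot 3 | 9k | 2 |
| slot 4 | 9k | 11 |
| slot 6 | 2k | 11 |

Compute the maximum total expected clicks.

Allowing fractional choices, the relaxed optimum would be about 27.2, but ad slots are indivisible.
slot 5 + slot 6: cost 8 + 2 = 10 ≤ 17, expected clicks 7 + 11 = 18.
slot 5 + slot 4: cost 8 + 9 = 17 ≤ 17, expected clicks 7 + 11 = 18.
slot 4 + slot 6: cost 9 + 2 = 11 ≤ 17, expected clicks 11 + 11 = 22.
Best is slot 4 and slot 6 with total expected clicks 22.

22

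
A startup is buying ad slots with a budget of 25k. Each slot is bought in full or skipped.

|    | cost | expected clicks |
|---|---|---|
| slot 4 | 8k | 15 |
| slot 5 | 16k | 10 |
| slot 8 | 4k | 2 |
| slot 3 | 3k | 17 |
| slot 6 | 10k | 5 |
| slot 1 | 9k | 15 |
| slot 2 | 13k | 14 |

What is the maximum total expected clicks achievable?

Allowing fractional choices, the relaxed optimum would be about 52.4, but ad slots are indivisible.
slot 4 + slot 3 + slot 2: cost 8 + 3 + 13 = 24 ≤ 25, expected clicks 15 + 17 + 14 = 46.
slot 4 + slot 3 + slot 1: cost 8 + 3 + 9 = 20 ≤ 25, expected clicks 15 + 17 + 15 = 47.
slot 4 + slot 8 + slot 3 + slot 1: cost 8 + 4 + 3 + 9 = 24 ≤ 25, expected clicks 15 + 2 + 17 + 15 = 49.
Best is slot 4, slot 8, slot 3, and slot 1 with total expected clicks 49.

49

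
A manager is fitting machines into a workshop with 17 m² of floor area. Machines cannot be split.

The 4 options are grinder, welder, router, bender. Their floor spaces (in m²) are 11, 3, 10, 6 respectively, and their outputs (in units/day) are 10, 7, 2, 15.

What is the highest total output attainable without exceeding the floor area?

Allowing fractional choices, the relaxed optimum would be about 29.3, but machines are indivisible.
grinder + bender: floor space 11 + 6 = 17 ≤ 17, output 10 + 15 = 25.
welder + bender: floor space 3 + 6 = 9 ≤ 17, output 7 + 15 = 22.
grinder + welder: floor space 11 + 3 = 14 ≤ 17, output 10 + 7 = 17.
Best is grinder and bender with total output 25.

25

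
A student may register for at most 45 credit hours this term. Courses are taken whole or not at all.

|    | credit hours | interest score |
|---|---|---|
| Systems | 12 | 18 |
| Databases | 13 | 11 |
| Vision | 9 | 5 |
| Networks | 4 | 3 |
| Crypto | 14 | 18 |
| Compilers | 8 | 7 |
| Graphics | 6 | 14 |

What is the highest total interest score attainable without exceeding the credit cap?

Allowing fractional choices, the relaxed optimum would be about 61.2, but courses are indivisible.
Systems + Databases + Crypto + Graphics: credit hours 12 + 13 + 14 + 6 = 45 ≤ 45, interest score 18 + 11 + 18 + 14 = 61.
Systems + Networks + Crypto + Compilers + Graphics: credit hours 12 + 4 + 14 + 8 + 6 = 44 ≤ 45, interest score 18 + 3 + 18 + 7 + 14 = 60.
Systems + Vision + Networks + Crypto + Graphics: credit hours 12 + 9 + 4 + 14 + 6 = 45 ≤ 45, interest score 18 + 5 + 3 + 18 + 14 = 58.
Best is Systems, Databases, Crypto, and Graphics with total interest score 61.

61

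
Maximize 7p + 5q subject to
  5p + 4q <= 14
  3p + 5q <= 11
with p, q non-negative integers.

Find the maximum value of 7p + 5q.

19

(p,q)=(2,1) is feasible, giving 19.
(p,q)=(2,0) is feasible, giving 14.
(p,q)=(1,1) is feasible, giving 12.
(p,q)=(1,0) is feasible, giving 7.
No feasible integer point exceeds 19.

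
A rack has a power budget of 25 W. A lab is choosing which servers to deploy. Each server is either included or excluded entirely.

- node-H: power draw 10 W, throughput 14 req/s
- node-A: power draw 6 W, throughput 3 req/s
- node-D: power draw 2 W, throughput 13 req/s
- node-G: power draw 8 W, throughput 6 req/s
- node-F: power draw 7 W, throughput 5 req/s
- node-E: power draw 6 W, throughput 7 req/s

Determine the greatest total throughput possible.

Allowing fractional choices, the relaxed optimum would be about 39.2, but servers are indivisible.
node-H + node-D + node-F + node-E: power draw 10 + 2 + 7 + 6 = 25 ≤ 25, throughput 14 + 13 + 5 + 7 = 39.
node-H + node-A + node-D + node-E: power draw 10 + 6 + 2 + 6 = 24 ≤ 25, throughput 14 + 3 + 13 + 7 = 37.
Best is node-H, node-D, node-F, and node-E with total throughput 39.

39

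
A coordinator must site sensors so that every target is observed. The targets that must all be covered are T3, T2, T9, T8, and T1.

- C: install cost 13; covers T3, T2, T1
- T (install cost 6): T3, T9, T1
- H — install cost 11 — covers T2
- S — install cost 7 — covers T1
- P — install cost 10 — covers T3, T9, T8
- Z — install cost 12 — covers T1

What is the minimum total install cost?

The greedy cost-per-new-target heuristic would pick T, P, and H for 27, but a cheaper cover exists.
Choose C and P: together they cover T3, T2, T9, T8, T1 — every target.
Total install cost: 13 + 10 = 23.
No cover costs less than 23.

23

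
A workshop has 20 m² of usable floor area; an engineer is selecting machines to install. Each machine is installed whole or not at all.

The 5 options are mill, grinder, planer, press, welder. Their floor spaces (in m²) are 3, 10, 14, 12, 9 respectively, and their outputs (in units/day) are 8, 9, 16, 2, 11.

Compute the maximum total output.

24

Allowing fractional choices, the relaxed optimum would be about 28.1, but machines are indivisible.
grinder + welder: floor space 10 + 9 = 19 ≤ 20, output 9 + 11 = 20.
mill + planer: floor space 3 + 14 = 17 ≤ 20, output 8 + 16 = 24.
Best is mill and planer with total output 24.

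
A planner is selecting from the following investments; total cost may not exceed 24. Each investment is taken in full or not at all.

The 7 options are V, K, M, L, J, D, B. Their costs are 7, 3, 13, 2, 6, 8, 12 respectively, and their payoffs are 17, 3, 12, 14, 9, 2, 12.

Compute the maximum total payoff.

46

Take V, K, L, and B: cost 7 + 3 + 2 + 12 = 24 ≤ 24, payoff 17 + 3 + 14 + 12 = 46.
No other feasible combination does better.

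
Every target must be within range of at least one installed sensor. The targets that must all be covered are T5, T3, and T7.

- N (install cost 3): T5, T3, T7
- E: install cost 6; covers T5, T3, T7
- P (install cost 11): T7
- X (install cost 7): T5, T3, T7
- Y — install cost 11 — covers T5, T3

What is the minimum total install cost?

N alone covers T5, T3, T7 — every target.
Total install cost: 3.
No cover costs less than 3.

3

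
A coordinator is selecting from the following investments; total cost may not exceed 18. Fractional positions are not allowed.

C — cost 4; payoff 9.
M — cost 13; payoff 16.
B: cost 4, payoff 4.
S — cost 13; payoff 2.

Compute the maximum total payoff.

This is an integer program with binary decision variables.
Allowing fractional choices, the relaxed optimum would be about 26.0, but investments are indivisible.
C + M: cost 4 + 13 = 17 ≤ 18, payoff 9 + 16 = 25.
M: cost 13 ≤ 18, payoff 16.
M + B: cost 13 + 4 = 17 ≤ 18, payoff 16 + 4 = 20.
Best is C and M with total payoff 25.

25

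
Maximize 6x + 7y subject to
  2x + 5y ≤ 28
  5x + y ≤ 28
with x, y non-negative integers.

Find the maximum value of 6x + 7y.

(x,y)=(4,4): 2·4+5·4=28≤28, 5·4+1·4=24≤28, objective 52.
(x,y)=(5,3): 2·5+5·3=25≤28, 5·5+1·3=28≤28, objective 51.
(x,y)=(3,4): 2·3+5·4=26≤28, 5·3+1·4=19≤28, objective 46.
(x,y)=(4,3): 2·4+5·3=23≤28, 5·4+1·3=23≤28, objective 45.
The best lattice point is (4,4), giving 52.

52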